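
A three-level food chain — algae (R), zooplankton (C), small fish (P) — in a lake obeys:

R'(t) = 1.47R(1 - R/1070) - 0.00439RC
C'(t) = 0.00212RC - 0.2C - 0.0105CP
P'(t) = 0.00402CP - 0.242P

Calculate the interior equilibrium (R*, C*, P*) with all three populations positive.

R* ≈ 878, C* ≈ 60.2, P* ≈ 158

From dP/dt = 0: 0.00402C* = 0.242, so C* = 60.2.
From dR/dt = 0: 1.47(1 - R*/1070) = 0.00439·60.2, giving R* = 1070·(1 - 0.18) = 878.
From dC/dt = 0: 0.00212·878 - 0.2 = 0.0105P*, so P* = 1.66/0.0105 = 158.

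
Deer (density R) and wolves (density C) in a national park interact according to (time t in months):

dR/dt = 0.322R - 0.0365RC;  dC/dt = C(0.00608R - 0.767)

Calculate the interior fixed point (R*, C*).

R* ≈ 126, C* ≈ 8.82

Set dC/dt = 0 with C > 0: 0.00608R - 0.767 = 0, so R* = 0.767/0.00608 = 126.
Set dR/dt = 0 with R > 0: 0.322 - 0.0365C = 0, so C* = 0.322/0.0365 = 8.82.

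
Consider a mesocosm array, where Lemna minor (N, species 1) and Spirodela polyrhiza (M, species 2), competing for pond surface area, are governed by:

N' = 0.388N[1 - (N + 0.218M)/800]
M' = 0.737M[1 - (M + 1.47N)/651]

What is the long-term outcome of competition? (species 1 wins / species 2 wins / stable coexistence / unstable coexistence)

Compare the nullcline intercepts: K1/α12 = 800/0.218 = 3670 > K2 = 651; K2/α21 = 651/1.47 = 443 < K1 = 800.
Since the inequalities point opposite ways, species 1 can invade but species 2 cannot.

species 1 excludes species 2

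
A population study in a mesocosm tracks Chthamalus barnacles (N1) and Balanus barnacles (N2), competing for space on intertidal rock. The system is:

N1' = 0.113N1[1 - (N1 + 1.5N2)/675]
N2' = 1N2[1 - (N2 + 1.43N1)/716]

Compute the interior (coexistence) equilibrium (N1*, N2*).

N1* ≈ 348, N2* ≈ 218

Setting both brackets to zero gives the nullclines N1 + 1.5N2 = 675 and 1.43N1 + N2 = 716.
Substituting N2 = 716 - 1.43N1 into the first: N1(1 - 1.5·1.43) = 675 - 1.5·716.
So N1* = -399/-1.15 = 348, and then N2* = 716 - 1.43·348 = 218.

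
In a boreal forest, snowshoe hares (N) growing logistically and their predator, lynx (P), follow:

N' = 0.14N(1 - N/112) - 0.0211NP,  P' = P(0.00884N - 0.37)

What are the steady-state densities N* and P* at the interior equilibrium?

N* ≈ 41.9, P* ≈ 4.16

From dP/dt = 0 with P > 0: 0.00884N* = 0.37, so N* = 41.9.
Substitute into dN/dt = 0: 0.14(1 - 41.9/112) = 0.0211P*.
The bracket is 0.626, giving P* = 0.0877/0.0211 = 4.16.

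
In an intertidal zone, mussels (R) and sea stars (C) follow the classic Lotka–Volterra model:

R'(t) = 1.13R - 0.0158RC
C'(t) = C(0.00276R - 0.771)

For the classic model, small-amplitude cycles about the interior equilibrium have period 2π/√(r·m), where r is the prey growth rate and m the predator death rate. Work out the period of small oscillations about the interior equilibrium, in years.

Here r = 1.13 and m = 0.771, so r·m = 0.871.
ω = √0.871 = 0.933 per year, hence T = 2π/ω ≈ 6.73 years.

T ≈ 6.73 years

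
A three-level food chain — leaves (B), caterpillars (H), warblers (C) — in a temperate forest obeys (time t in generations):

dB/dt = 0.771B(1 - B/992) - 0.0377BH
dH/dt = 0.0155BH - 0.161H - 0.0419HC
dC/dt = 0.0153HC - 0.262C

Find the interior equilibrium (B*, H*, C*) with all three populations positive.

From dC/dt = 0: 0.0153H* = 0.262, so H* = 17.1.
From dB/dt = 0: 0.771(1 - B*/992) = 0.0377·17.1, giving B* = 992·(1 - 0.837) = 161.
From dH/dt = 0: 0.0155·161 - 0.161 = 0.0419C*, so C* = 2.34/0.0419 = 55.9.

B* ≈ 161, H* ≈ 17.1, C* ≈ 55.9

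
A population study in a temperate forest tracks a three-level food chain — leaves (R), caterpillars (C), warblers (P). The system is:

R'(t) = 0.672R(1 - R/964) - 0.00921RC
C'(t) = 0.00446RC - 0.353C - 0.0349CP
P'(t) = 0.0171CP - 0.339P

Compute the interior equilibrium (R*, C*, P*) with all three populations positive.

R* ≈ 702, C* ≈ 19.8, P* ≈ 79.6

From dP/dt = 0: 0.0171C* = 0.339, so C* = 19.8.
From dR/dt = 0: 0.672(1 - R*/964) = 0.00921·19.8, giving R* = 964·(1 - 0.272) = 702.
From dC/dt = 0: 0.00446·702 - 0.353 = 0.0349P*, so P* = 2.78/0.0349 = 79.6.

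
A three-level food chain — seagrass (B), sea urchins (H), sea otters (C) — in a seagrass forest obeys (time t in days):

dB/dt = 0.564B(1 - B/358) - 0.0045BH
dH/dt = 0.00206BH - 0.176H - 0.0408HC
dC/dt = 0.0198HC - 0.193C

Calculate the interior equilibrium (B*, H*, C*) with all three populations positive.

From dC/dt = 0: 0.0198H* = 0.193, so H* = 9.75.
From dB/dt = 0: 0.564(1 - B*/358) = 0.0045·9.75, giving B* = 358·(1 - 0.0778) = 330.
From dH/dt = 0: 0.00206·330 - 0.176 = 0.0408C*, so C* = 0.504/0.0408 = 12.4.

B* ≈ 330, H* ≈ 9.75, C* ≈ 12.4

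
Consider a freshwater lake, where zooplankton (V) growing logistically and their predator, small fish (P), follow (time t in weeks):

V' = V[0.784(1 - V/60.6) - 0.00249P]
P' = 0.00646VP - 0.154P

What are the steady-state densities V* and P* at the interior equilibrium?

From dP/dt = 0 with P > 0: 0.00646V* = 0.154, so V* = 23.8.
Substitute into dV/dt = 0: 0.784(1 - 23.8/60.6) = 0.00249P*.
The bracket is 0.607, giving P* = 0.476/0.00249 = 191.

V* ≈ 23.8, P* ≈ 191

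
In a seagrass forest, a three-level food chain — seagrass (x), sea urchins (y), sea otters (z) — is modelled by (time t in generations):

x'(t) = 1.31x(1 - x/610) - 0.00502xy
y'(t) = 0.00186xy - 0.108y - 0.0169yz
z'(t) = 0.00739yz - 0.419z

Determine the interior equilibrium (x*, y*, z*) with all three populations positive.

From dz/dt = 0: 0.00739y* = 0.419, so y* = 56.7.
From dx/dt = 0: 1.31(1 - x*/610) = 0.00502·56.7, giving x* = 610·(1 - 0.217) = 477.
From dy/dt = 0: 0.00186·477 - 0.108 = 0.0169z*, so z* = 0.78/0.0169 = 46.2.

x* ≈ 477, y* ≈ 56.7, z* ≈ 46.2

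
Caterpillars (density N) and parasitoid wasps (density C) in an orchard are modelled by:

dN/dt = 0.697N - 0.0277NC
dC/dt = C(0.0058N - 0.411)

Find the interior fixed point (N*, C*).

N* ≈ 70.9, C* ≈ 25.2

Set dC/dt = 0 with C > 0: 0.0058N - 0.411 = 0, so N* = 0.411/0.0058 = 70.9.
Set dN/dt = 0 with N > 0: 0.697 - 0.0277C = 0, so C* = 0.697/0.0277 = 25.2.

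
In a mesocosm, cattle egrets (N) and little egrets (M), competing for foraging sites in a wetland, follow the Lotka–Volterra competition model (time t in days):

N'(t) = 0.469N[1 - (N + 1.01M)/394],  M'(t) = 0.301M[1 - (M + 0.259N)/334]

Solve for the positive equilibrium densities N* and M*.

Setting both brackets to zero gives the nullclines N + 1.01M = 394 and 0.259N + M = 334.
Substituting M = 334 - 0.259N into the first: N(1 - 1.01·0.259) = 394 - 1.01·334.
So N* = 56.7/0.738 = 76.7, and then M* = 334 - 0.259·76.7 = 314.

N* ≈ 76.7, M* ≈ 314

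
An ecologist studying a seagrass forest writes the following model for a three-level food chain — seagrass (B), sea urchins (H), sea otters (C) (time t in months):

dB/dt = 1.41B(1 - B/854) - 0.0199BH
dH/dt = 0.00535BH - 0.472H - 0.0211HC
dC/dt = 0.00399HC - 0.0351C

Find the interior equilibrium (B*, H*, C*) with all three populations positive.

From dC/dt = 0: 0.00399H* = 0.0351, so H* = 8.8.
From dB/dt = 0: 1.41(1 - B*/854) = 0.0199·8.8, giving B* = 854·(1 - 0.124) = 748.
From dH/dt = 0: 0.00535·748 - 0.472 = 0.0211C*, so C* = 3.53/0.0211 = 167.

B* ≈ 748, H* ≈ 8.8, C* ≈ 167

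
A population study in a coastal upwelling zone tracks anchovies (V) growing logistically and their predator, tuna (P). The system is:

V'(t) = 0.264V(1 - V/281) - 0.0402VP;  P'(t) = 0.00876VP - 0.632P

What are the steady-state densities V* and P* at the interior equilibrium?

V* ≈ 72.1, P* ≈ 4.88

From dP/dt = 0 with P > 0: 0.00876V* = 0.632, so V* = 72.1.
Substitute into dV/dt = 0: 0.264(1 - 72.1/281) = 0.0402P*.
The bracket is 0.743, giving P* = 0.196/0.0402 = 4.88.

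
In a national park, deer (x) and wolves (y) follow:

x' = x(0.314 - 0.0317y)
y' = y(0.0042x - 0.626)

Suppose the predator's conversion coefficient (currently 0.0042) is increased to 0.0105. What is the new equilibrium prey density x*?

At the interior fixed point, setting dy/dt = 0 with y > 0 fixes x* = (predator death rate)/(xy coefficient) — independent of the other coefficients.
With the change, x* = 0.626/0.0105 = 59.6; it falls from 149.

x* ≈ 59.6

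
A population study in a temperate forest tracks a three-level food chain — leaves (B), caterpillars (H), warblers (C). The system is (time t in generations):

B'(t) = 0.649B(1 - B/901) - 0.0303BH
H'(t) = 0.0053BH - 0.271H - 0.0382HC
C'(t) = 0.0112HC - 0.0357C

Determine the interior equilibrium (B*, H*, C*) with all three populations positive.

From dC/dt = 0: 0.0112H* = 0.0357, so H* = 3.19.
From dB/dt = 0: 0.649(1 - B*/901) = 0.0303·3.19, giving B* = 901·(1 - 0.149) = 767.
From dH/dt = 0: 0.0053·767 - 0.271 = 0.0382C*, so C* = 3.79/0.0382 = 99.3.

B* ≈ 767, H* ≈ 3.19, C* ≈ 99.3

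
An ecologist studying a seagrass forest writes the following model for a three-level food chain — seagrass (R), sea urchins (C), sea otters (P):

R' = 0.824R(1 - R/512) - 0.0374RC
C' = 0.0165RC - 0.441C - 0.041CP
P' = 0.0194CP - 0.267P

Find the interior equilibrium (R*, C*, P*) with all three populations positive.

R* ≈ 192, C* ≈ 13.8, P* ≈ 66.6

From dP/dt = 0: 0.0194C* = 0.267, so C* = 13.8.
From dR/dt = 0: 0.824(1 - R*/512) = 0.0374·13.8, giving R* = 512·(1 - 0.625) = 192.
From dC/dt = 0: 0.0165·192 - 0.441 = 0.041P*, so P* = 2.73/0.041 = 66.6.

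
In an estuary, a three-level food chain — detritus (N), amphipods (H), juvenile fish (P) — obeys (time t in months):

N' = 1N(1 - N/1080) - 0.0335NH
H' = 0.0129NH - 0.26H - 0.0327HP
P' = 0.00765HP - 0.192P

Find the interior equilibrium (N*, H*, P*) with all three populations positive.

From dP/dt = 0: 0.00765H* = 0.192, so H* = 25.1.
From dN/dt = 0: 1(1 - N*/1080) = 0.0335·25.1, giving N* = 1080·(1 - 0.841) = 172.
From dH/dt = 0: 0.0129·172 - 0.26 = 0.0327P*, so P* = 1.96/0.0327 = 59.9.

N* ≈ 172, H* ≈ 25.1, P* ≈ 59.9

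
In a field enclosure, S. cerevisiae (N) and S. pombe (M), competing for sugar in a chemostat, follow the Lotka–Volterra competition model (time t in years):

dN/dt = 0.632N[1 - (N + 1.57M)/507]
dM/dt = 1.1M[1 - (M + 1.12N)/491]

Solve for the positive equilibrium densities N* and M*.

Setting both brackets to zero gives the nullclines N + 1.57M = 507 and 1.12N + M = 491.
Substituting M = 491 - 1.12N into the first: N(1 - 1.57·1.12) = 507 - 1.57·491.
So N* = -264/-0.758 = 348, and then M* = 491 - 1.12·348 = 101.

N* ≈ 348, M* ≈ 101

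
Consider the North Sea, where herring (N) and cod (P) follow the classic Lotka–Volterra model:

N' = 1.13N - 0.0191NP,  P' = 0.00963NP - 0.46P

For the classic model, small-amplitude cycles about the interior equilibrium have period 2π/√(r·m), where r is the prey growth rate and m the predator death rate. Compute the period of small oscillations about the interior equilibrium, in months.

Here r = 1.13 and m = 0.46, so r·m = 0.52.
ω = √0.52 = 0.721 per month, hence T = 2π/ω ≈ 8.71 months.

T ≈ 8.71 months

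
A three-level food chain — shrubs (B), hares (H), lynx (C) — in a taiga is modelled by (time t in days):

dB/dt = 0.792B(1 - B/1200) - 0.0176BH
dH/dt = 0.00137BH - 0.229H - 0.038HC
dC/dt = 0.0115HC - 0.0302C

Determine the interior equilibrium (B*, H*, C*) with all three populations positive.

From dC/dt = 0: 0.0115H* = 0.0302, so H* = 2.63.
From dB/dt = 0: 0.792(1 - B*/1200) = 0.0176·2.63, giving B* = 1200·(1 - 0.0584) = 1130.
From dH/dt = 0: 0.00137·1130 - 0.229 = 0.038C*, so C* = 1.32/0.038 = 34.7.

B* ≈ 1130, H* ≈ 2.63, C* ≈ 34.7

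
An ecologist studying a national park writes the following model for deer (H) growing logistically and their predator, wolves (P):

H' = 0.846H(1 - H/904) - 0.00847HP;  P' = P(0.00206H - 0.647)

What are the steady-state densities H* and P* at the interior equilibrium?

H* ≈ 314, P* ≈ 65.2

From dP/dt = 0 with P > 0: 0.00206H* = 0.647, so H* = 314.
Substitute into dH/dt = 0: 0.846(1 - 314/904) = 0.00847P*.
The bracket is 0.653, giving P* = 0.552/0.00847 = 65.2.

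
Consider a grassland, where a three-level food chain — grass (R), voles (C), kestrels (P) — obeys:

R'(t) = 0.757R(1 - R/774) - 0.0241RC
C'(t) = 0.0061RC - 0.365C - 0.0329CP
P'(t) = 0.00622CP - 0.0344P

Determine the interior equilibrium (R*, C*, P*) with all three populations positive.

R* ≈ 638, C* ≈ 5.53, P* ≈ 107

From dP/dt = 0: 0.00622C* = 0.0344, so C* = 5.53.
From dR/dt = 0: 0.757(1 - R*/774) = 0.0241·5.53, giving R* = 774·(1 - 0.176) = 638.
From dC/dt = 0: 0.0061·638 - 0.365 = 0.0329P*, so P* = 3.53/0.0329 = 107.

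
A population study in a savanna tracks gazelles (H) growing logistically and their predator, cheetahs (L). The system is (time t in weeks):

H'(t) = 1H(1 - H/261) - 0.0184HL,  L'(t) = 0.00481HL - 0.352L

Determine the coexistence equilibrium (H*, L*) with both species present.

H* ≈ 73.2, L* ≈ 39.1

From dL/dt = 0 with L > 0: 0.00481H* = 0.352, so H* = 73.2.
Substitute into dH/dt = 0: 1(1 - 73.2/261) = 0.0184L*.
The bracket is 0.72, giving L* = 0.72/0.0184 = 39.1.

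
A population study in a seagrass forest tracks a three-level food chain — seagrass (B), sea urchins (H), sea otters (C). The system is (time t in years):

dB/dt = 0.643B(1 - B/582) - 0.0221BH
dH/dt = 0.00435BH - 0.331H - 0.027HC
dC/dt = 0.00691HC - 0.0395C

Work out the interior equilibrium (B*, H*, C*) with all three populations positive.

B* ≈ 468, H* ≈ 5.72, C* ≈ 63.1

From dC/dt = 0: 0.00691H* = 0.0395, so H* = 5.72.
From dB/dt = 0: 0.643(1 - B*/582) = 0.0221·5.72, giving B* = 582·(1 - 0.196) = 468.
From dH/dt = 0: 0.00435·468 - 0.331 = 0.027C*, so C* = 1.7/0.027 = 63.1.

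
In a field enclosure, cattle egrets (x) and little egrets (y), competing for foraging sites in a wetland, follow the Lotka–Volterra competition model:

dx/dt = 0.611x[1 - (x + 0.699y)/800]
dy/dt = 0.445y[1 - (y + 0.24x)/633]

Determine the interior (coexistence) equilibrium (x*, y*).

x* ≈ 430, y* ≈ 530

Setting both brackets to zero gives the nullclines x + 0.699y = 800 and 0.24x + y = 633.
Substituting y = 633 - 0.24x into the first: x(1 - 0.699·0.24) = 800 - 0.699·633.
So x* = 358/0.832 = 430, and then y* = 633 - 0.24·430 = 530.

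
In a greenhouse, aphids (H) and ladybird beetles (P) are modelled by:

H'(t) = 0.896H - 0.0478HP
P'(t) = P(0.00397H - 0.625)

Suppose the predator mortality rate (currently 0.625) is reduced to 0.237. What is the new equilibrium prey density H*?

H* ≈ 59.7

At the interior fixed point, setting dP/dt = 0 with P > 0 fixes H* = (predator death rate)/(HP coefficient) — independent of the other coefficients.
With the change, H* = 0.237/0.00397 = 59.7; it falls from 157.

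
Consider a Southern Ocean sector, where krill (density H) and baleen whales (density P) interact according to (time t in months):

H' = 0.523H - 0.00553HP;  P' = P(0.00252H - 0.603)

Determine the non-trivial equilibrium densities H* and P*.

Set dP/dt = 0 with P > 0: 0.00252H - 0.603 = 0, so H* = 0.603/0.00252 = 239.
Set dH/dt = 0 with H > 0: 0.523 - 0.00553P = 0, so P* = 0.523/0.00553 = 94.6.

H* ≈ 239, P* ≈ 94.6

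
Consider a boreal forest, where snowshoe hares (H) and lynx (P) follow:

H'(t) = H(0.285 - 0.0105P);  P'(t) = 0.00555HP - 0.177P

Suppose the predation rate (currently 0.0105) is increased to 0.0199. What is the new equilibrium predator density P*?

At the interior fixed point, setting dH/dt = 0 with H > 0 fixes P* = (prey growth rate)/(HP coefficient) — independent of the other coefficients.
With the change, P* = 0.285/0.0199 = 14.3; it falls from 27.1.

P* ≈ 14.3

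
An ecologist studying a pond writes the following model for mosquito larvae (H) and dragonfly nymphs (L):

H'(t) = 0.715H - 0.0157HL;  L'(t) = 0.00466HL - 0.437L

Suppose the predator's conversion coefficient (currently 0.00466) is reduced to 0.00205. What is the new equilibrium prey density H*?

At the interior fixed point, setting dL/dt = 0 with L > 0 fixes H* = (predator death rate)/(HL coefficient) — independent of the other coefficients.
With the change, H* = 0.437/0.00205 = 213; it rises from 93.8.

H* ≈ 213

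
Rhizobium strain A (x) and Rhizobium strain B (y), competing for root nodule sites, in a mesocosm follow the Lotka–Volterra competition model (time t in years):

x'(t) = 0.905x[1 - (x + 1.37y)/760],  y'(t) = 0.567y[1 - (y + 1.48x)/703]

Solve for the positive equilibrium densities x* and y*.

x* ≈ 198, y* ≈ 410

Setting both brackets to zero gives the nullclines x + 1.37y = 760 and 1.48x + y = 703.
Substituting y = 703 - 1.48x into the first: x(1 - 1.37·1.48) = 760 - 1.37·703.
So x* = -203/-1.03 = 198, and then y* = 703 - 1.48·198 = 410.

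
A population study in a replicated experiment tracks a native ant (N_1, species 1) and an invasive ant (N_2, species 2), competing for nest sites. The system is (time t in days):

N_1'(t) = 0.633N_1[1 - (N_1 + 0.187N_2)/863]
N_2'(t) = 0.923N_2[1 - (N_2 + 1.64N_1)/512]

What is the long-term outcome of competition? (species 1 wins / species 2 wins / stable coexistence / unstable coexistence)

Compare the nullcline intercepts: K1/α12 = 863/0.187 = 4610 > K2 = 512; K2/α21 = 512/1.64 = 312 < K1 = 863.
Since the inequalities point opposite ways, species 1 can invade but species 2 cannot.

species 1 excludes species 2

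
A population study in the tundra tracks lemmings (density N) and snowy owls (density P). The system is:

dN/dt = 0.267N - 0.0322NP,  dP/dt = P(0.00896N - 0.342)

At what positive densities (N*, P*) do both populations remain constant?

Set dP/dt = 0 with P > 0: 0.00896N - 0.342 = 0, so N* = 0.342/0.00896 = 38.2.
Set dN/dt = 0 with N > 0: 0.267 - 0.0322P = 0, so P* = 0.267/0.0322 = 8.29.

N* ≈ 38.2, P* ≈ 8.29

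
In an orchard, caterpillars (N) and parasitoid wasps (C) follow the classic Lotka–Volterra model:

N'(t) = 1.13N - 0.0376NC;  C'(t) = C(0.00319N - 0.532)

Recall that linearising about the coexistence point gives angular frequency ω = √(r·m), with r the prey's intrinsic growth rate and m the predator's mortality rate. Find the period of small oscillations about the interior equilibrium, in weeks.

Here r = 1.13 and m = 0.532, so r·m = 0.601.
ω = √0.601 = 0.775 per week, hence T = 2π/ω ≈ 8.1 weeks.

T ≈ 8.1 weeks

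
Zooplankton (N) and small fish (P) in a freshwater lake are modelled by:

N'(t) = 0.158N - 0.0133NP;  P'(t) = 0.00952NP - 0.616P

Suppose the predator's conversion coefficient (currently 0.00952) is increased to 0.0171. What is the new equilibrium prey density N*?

N* ≈ 36

At the interior fixed point, setting dP/dt = 0 with P > 0 fixes N* = (predator death rate)/(NP coefficient) — independent of the other coefficients.
With the change, N* = 0.616/0.0171 = 36; it falls from 64.7.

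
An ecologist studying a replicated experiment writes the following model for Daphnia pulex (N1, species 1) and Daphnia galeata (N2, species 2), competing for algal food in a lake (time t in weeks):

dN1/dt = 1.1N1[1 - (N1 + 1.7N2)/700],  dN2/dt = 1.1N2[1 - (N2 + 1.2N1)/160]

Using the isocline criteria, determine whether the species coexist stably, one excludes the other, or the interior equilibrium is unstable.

Compare the nullcline intercepts: K1/α12 = 700/1.7 = 412 > K2 = 160; K2/α21 = 160/1.2 = 133 < K1 = 700.
Since the inequalities point opposite ways, species 1 can invade but species 2 cannot.

species 1 excludes species 2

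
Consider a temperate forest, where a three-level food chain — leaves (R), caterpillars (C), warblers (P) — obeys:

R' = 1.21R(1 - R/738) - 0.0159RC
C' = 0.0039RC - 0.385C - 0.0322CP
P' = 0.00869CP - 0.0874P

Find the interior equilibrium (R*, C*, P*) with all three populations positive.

From dP/dt = 0: 0.00869C* = 0.0874, so C* = 10.1.
From dR/dt = 0: 1.21(1 - R*/738) = 0.0159·10.1, giving R* = 738·(1 - 0.132) = 640.
From dC/dt = 0: 0.0039·640 - 0.385 = 0.0322P*, so P* = 2.11/0.0322 = 65.6.

R* ≈ 640, C* ≈ 10.1, P* ≈ 65.6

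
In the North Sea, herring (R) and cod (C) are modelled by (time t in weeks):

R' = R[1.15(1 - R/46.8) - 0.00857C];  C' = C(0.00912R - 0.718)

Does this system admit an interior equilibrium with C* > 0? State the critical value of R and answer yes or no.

Threshold R = 78.7; K < 78.7, so no, the predator goes extinct.

The predator equation gives dC/dt > 0 only when R > 0.718/0.00912 = 78.7.
Without the predator, R → K = 46.8. Since 46.8 < 78.7, the predator cannot invade.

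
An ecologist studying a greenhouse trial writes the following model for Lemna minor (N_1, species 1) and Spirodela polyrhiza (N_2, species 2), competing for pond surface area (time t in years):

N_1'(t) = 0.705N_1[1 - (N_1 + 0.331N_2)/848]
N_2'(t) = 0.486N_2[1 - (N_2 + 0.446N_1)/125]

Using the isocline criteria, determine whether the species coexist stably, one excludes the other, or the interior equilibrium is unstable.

Compare the nullcline intercepts: K1/α12 = 848/0.331 = 2560 > K2 = 125; K2/α21 = 125/0.446 = 280 < K1 = 848.
Since the inequalities point opposite ways, species 1 can invade but species 2 cannot.

species 1 excludes species 2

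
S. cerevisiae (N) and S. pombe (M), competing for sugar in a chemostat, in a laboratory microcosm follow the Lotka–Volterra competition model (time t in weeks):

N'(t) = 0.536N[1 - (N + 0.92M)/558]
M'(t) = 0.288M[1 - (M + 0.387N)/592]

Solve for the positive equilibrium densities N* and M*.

Setting both brackets to zero gives the nullclines N + 0.92M = 558 and 0.387N + M = 592.
Substituting M = 592 - 0.387N into the first: N(1 - 0.92·0.387) = 558 - 0.92·592.
So N* = 13.4/0.644 = 20.7, and then M* = 592 - 0.387·20.7 = 584.

N* ≈ 20.7, M* ≈ 584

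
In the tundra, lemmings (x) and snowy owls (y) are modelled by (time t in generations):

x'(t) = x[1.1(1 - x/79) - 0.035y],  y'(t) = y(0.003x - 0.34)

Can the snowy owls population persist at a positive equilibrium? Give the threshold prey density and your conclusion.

The predator equation gives dy/dt > 0 only when x > 0.34/0.003 = 113.
Without the predator, x → K = 79. Since 79 < 113, the predator cannot invade.

Threshold x = 113; K < 113, so no, the predator goes extinct.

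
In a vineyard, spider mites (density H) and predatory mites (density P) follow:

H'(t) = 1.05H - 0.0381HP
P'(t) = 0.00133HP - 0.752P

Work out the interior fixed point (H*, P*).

H* ≈ 565, P* ≈ 27.6

Set dP/dt = 0 with P > 0: 0.00133H - 0.752 = 0, so H* = 0.752/0.00133 = 565.
Set dH/dt = 0 with H > 0: 1.05 - 0.0381P = 0, so P* = 1.05/0.0381 = 27.6.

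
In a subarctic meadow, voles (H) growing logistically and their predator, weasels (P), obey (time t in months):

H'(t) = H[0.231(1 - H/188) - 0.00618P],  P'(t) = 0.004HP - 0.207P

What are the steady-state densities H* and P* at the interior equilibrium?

H* ≈ 51.7, P* ≈ 27.1

From dP/dt = 0 with P > 0: 0.004H* = 0.207, so H* = 51.7.
Substitute into dH/dt = 0: 0.231(1 - 51.7/188) = 0.00618P*.
The bracket is 0.725, giving P* = 0.167/0.00618 = 27.1.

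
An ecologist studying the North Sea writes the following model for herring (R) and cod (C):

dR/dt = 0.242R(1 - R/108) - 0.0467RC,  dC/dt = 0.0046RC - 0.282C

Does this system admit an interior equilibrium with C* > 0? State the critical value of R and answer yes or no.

Threshold R = 61.3; K > 61.3, so yes, the predator persists.

The predator equation gives dC/dt > 0 only when R > 0.282/0.0046 = 61.3.
Without the predator, R → K = 108. Since 108 > 61.3, the predator can invade and persist.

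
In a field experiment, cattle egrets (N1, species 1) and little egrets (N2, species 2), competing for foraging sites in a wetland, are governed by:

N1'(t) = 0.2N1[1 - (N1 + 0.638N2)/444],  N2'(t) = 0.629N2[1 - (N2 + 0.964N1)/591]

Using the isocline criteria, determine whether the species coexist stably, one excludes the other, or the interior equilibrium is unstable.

Compare the nullcline intercepts: K1/α12 = 444/0.638 = 696 > K2 = 591; K2/α21 = 591/0.964 = 613 > K1 = 444.
Since both inequalities hold, each species can invade when rare, so the interior equilibrium is stable.

stable coexistence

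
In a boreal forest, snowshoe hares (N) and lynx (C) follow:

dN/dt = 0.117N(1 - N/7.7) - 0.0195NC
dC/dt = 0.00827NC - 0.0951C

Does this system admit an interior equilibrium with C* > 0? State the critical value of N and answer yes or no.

The predator equation gives dC/dt > 0 only when N > 0.0951/0.00827 = 11.5.
Without the predator, N → K = 7.7. Since 7.7 < 11.5, the predator cannot invade.

Threshold N = 11.5; K < 11.5, so no, the predator goes extinct.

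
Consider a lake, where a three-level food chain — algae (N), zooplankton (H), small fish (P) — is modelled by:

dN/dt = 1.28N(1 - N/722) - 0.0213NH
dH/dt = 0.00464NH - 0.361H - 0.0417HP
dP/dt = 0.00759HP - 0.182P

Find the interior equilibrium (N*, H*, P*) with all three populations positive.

From dP/dt = 0: 0.00759H* = 0.182, so H* = 24.
From dN/dt = 0: 1.28(1 - N*/722) = 0.0213·24, giving N* = 722·(1 - 0.399) = 434.
From dH/dt = 0: 0.00464·434 - 0.361 = 0.0417P*, so P* = 1.65/0.0417 = 39.6.

N* ≈ 434, H* ≈ 24, P* ≈ 39.6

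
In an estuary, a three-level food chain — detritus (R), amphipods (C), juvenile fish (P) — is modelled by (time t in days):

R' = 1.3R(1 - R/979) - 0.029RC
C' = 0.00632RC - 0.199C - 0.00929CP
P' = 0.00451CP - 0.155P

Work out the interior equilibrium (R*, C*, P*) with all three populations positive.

From dP/dt = 0: 0.00451C* = 0.155, so C* = 34.4.
From dR/dt = 0: 1.3(1 - R*/979) = 0.029·34.4, giving R* = 979·(1 - 0.767) = 228.
From dC/dt = 0: 0.00632·228 - 0.199 = 0.00929P*, so P* = 1.24/0.00929 = 134.

R* ≈ 228, C* ≈ 34.4, P* ≈ 134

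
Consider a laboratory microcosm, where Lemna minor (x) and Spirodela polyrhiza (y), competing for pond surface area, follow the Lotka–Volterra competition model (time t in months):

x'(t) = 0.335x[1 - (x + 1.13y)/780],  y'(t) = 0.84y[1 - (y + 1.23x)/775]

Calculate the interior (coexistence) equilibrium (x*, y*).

Setting both brackets to zero gives the nullclines x + 1.13y = 780 and 1.23x + y = 775.
Substituting y = 775 - 1.23x into the first: x(1 - 1.13·1.23) = 780 - 1.13·775.
So x* = -95.7/-0.39 = 246, and then y* = 775 - 1.23·246 = 473.

x* ≈ 246, y* ≈ 473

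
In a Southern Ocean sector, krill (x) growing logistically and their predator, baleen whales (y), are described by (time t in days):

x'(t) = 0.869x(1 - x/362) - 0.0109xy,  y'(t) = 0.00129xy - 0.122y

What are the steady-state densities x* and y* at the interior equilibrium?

x* ≈ 94.6, y* ≈ 58.9

From dy/dt = 0 with y > 0: 0.00129x* = 0.122, so x* = 94.6.
Substitute into dx/dt = 0: 0.869(1 - 94.6/362) = 0.0109y*.
The bracket is 0.739, giving y* = 0.642/0.0109 = 58.9.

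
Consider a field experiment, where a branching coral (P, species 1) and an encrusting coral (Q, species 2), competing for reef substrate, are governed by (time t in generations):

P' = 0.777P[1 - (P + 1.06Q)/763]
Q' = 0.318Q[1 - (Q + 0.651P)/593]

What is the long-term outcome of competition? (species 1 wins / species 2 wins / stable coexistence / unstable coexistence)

Compare the nullcline intercepts: K1/α12 = 763/1.06 = 720 > K2 = 593; K2/α21 = 593/0.651 = 911 > K1 = 763.
Since both inequalities hold, each species can invade when rare, so the interior equilibrium is stable.

stable coexistence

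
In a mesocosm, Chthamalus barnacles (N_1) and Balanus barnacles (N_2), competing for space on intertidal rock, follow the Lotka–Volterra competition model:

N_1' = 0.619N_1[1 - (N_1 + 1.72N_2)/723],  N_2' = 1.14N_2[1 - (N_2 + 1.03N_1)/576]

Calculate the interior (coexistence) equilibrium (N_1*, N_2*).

Setting both brackets to zero gives the nullclines N_1 + 1.72N_2 = 723 and 1.03N_1 + N_2 = 576.
Substituting N_2 = 576 - 1.03N_1 into the first: N_1(1 - 1.72·1.03) = 723 - 1.72·576.
So N_1* = -268/-0.772 = 347, and then N_2* = 576 - 1.03·347 = 219.

N_1* ≈ 347, N_2* ≈ 219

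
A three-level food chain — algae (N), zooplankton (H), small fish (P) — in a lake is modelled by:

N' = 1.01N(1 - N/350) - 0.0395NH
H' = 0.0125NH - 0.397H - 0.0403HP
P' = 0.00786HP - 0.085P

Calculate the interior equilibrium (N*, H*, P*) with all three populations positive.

N* ≈ 202, H* ≈ 10.8, P* ≈ 52.8

From dP/dt = 0: 0.00786H* = 0.085, so H* = 10.8.
From dN/dt = 0: 1.01(1 - N*/350) = 0.0395·10.8, giving N* = 350·(1 - 0.423) = 202.
From dH/dt = 0: 0.0125·202 - 0.397 = 0.0403P*, so P* = 2.13/0.0403 = 52.8.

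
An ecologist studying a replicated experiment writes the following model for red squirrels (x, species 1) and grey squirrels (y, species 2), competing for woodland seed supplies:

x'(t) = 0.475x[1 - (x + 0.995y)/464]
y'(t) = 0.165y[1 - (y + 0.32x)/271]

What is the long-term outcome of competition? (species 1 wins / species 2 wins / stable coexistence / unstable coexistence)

Compare the nullcline intercepts: K1/α12 = 464/0.995 = 466 > K2 = 271; K2/α21 = 271/0.32 = 847 > K1 = 464.
Since both inequalities hold, each species can invade when rare, so the interior equilibrium is stable.

stable coexistence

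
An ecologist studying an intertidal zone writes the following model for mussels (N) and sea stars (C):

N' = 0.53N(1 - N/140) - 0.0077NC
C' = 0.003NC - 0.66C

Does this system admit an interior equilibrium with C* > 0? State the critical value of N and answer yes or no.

Threshold N = 220; K < 220, so no, the predator goes extinct.

The predator equation gives dC/dt > 0 only when N > 0.66/0.003 = 220.
Without the predator, N → K = 140. Since 140 < 220, the predator cannot invade.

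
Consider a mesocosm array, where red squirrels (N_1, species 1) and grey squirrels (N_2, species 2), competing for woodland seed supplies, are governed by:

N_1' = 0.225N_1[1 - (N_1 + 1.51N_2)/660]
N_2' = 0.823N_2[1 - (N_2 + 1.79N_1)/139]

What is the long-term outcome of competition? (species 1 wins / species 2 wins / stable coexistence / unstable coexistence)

species 1 excludes species 2

Compare the nullcline intercepts: K1/α12 = 660/1.51 = 437 > K2 = 139; K2/α21 = 139/1.79 = 77.7 < K1 = 660.
Since the inequalities point opposite ways, species 1 can invade but species 2 cannot.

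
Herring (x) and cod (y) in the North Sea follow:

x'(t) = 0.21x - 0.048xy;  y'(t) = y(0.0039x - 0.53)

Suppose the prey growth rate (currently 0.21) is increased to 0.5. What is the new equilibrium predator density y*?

y* ≈ 10.4

At the interior fixed point, setting dx/dt = 0 with x > 0 fixes y* = (prey growth rate)/(xy coefficient) — independent of the other coefficients.
With the change, y* = 0.5/0.048 = 10.4; it rises from 4.38.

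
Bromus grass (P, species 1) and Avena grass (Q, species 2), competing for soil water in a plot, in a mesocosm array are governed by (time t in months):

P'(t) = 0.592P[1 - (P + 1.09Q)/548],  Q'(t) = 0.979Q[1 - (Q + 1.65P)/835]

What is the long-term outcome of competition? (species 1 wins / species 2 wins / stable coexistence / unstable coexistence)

unstable coexistence (outcome depends on initial conditions)

Compare the nullcline intercepts: K1/α12 = 548/1.09 = 503 < K2 = 835; K2/α21 = 835/1.65 = 506 < K1 = 548.
Since both are reversed, neither can invade when rare; the interior point is a saddle.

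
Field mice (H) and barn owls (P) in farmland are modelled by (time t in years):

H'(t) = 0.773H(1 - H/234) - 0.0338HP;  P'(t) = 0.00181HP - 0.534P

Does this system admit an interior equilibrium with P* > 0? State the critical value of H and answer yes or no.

Threshold H = 295; K < 295, so no, the predator goes extinct.

The predator equation gives dP/dt > 0 only when H > 0.534/0.00181 = 295.
Without the predator, H → K = 234. Since 234 < 295, the predator cannot invade.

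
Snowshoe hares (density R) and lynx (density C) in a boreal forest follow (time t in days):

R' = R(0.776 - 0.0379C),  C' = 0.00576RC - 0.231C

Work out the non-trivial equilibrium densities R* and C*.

Set dC/dt = 0 with C > 0: 0.00576R - 0.231 = 0, so R* = 0.231/0.00576 = 40.1.
Set dR/dt = 0 with R > 0: 0.776 - 0.0379C = 0, so C* = 0.776/0.0379 = 20.5.

R* ≈ 40.1, C* ≈ 20.5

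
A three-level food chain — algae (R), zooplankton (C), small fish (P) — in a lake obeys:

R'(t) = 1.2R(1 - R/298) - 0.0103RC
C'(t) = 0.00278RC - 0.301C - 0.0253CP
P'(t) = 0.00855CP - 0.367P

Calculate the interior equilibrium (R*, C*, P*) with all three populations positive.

From dP/dt = 0: 0.00855C* = 0.367, so C* = 42.9.
From dR/dt = 0: 1.2(1 - R*/298) = 0.0103·42.9, giving R* = 298·(1 - 0.368) = 188.
From dC/dt = 0: 0.00278·188 - 0.301 = 0.0253P*, so P* = 0.222/0.0253 = 8.78.

R* ≈ 188, C* ≈ 42.9, P* ≈ 8.78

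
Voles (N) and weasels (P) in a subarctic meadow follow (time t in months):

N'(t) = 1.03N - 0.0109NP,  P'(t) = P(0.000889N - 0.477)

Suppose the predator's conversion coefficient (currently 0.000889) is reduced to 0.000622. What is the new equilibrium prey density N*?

At the interior fixed point, setting dP/dt = 0 with P > 0 fixes N* = (predator death rate)/(NP coefficient) — independent of the other coefficients.
With the change, N* = 0.477/0.000622 = 767; it rises from 537.

N* ≈ 767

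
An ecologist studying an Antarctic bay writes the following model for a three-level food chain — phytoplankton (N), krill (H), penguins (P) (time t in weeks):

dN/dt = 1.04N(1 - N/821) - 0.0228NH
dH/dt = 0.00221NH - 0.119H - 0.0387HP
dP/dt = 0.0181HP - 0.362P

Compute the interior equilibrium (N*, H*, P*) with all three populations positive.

From dP/dt = 0: 0.0181H* = 0.362, so H* = 20.
From dN/dt = 0: 1.04(1 - N*/821) = 0.0228·20, giving N* = 821·(1 - 0.438) = 461.
From dH/dt = 0: 0.00221·461 - 0.119 = 0.0387P*, so P* = 0.9/0.0387 = 23.3.

N* ≈ 461, H* ≈ 20, P* ≈ 23.3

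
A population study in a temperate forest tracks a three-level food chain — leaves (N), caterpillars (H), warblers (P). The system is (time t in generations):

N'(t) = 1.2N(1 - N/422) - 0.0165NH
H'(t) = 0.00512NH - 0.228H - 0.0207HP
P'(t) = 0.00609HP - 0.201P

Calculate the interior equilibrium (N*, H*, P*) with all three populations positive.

N* ≈ 230, H* ≈ 33, P* ≈ 46

From dP/dt = 0: 0.00609H* = 0.201, so H* = 33.
From dN/dt = 0: 1.2(1 - N*/422) = 0.0165·33, giving N* = 422·(1 - 0.454) = 230.
From dH/dt = 0: 0.00512·230 - 0.228 = 0.0207P*, so P* = 0.952/0.0207 = 46.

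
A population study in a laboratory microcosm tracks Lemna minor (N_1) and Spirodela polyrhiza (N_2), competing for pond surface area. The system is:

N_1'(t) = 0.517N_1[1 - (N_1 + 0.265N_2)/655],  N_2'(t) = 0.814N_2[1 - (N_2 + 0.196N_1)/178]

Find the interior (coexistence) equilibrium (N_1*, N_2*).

N_1* ≈ 641, N_2* ≈ 52.3

Setting both brackets to zero gives the nullclines N_1 + 0.265N_2 = 655 and 0.196N_1 + N_2 = 178.
Substituting N_2 = 178 - 0.196N_1 into the first: N_1(1 - 0.265·0.196) = 655 - 0.265·178.
So N_1* = 608/0.948 = 641, and then N_2* = 178 - 0.196·641 = 52.3.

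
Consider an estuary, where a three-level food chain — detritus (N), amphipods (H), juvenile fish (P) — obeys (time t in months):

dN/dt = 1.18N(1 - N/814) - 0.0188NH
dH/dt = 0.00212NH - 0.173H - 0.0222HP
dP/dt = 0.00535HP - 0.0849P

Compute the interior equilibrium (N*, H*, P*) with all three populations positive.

N* ≈ 608, H* ≈ 15.9, P* ≈ 50.3

From dP/dt = 0: 0.00535H* = 0.0849, so H* = 15.9.
From dN/dt = 0: 1.18(1 - N*/814) = 0.0188·15.9, giving N* = 814·(1 - 0.253) = 608.
From dH/dt = 0: 0.00212·608 - 0.173 = 0.0222P*, so P* = 1.12/0.0222 = 50.3.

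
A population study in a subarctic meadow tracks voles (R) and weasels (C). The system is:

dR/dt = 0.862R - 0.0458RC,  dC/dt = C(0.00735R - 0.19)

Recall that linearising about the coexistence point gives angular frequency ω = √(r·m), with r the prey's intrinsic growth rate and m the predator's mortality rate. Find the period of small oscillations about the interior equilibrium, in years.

Here r = 0.862 and m = 0.19, so r·m = 0.164.
ω = √0.164 = 0.405 per year, hence T = 2π/ω ≈ 15.5 years.

T ≈ 15.5 years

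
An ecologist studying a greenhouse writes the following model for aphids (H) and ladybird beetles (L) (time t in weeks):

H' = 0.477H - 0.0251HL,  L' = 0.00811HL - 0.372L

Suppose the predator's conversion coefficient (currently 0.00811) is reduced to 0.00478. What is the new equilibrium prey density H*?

H* ≈ 77.8

At the interior fixed point, setting dL/dt = 0 with L > 0 fixes H* = (predator death rate)/(HL coefficient) — independent of the other coefficients.
With the change, H* = 0.372/0.00478 = 77.8; it rises from 45.9.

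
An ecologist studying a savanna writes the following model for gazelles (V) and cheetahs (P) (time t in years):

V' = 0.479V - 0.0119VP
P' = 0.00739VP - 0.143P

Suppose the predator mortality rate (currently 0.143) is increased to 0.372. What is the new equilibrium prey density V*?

At the interior fixed point, setting dP/dt = 0 with P > 0 fixes V* = (predator death rate)/(VP coefficient) — independent of the other coefficients.
With the change, V* = 0.372/0.00739 = 50.3; it rises from 19.4.

V* ≈ 50.3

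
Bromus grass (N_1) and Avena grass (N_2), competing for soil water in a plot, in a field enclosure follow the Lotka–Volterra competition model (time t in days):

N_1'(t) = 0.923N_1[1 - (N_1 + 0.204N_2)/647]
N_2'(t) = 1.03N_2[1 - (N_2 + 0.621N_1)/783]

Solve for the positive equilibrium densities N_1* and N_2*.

Setting both brackets to zero gives the nullclines N_1 + 0.204N_2 = 647 and 0.621N_1 + N_2 = 783.
Substituting N_2 = 783 - 0.621N_1 into the first: N_1(1 - 0.204·0.621) = 647 - 0.204·783.
So N_1* = 487/0.873 = 558, and then N_2* = 783 - 0.621·558 = 437.

N_1* ≈ 558, N_2* ≈ 437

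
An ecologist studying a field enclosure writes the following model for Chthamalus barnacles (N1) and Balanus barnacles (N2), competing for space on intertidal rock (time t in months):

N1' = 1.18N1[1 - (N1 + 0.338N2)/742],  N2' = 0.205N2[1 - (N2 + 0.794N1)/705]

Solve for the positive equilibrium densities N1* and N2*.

Setting both brackets to zero gives the nullclines N1 + 0.338N2 = 742 and 0.794N1 + N2 = 705.
Substituting N2 = 705 - 0.794N1 into the first: N1(1 - 0.338·0.794) = 742 - 0.338·705.
So N1* = 504/0.732 = 688, and then N2* = 705 - 0.794·688 = 158.

N1* ≈ 688, N2* ≈ 158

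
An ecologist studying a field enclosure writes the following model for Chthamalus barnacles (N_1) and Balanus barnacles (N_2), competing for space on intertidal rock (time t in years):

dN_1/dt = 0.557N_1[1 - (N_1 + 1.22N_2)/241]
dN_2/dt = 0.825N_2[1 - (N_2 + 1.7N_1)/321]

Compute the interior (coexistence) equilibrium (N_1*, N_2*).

N_1* ≈ 140, N_2* ≈ 82.6

Setting both brackets to zero gives the nullclines N_1 + 1.22N_2 = 241 and 1.7N_1 + N_2 = 321.
Substituting N_2 = 321 - 1.7N_1 into the first: N_1(1 - 1.22·1.7) = 241 - 1.22·321.
So N_1* = -151/-1.07 = 140, and then N_2* = 321 - 1.7·140 = 82.6.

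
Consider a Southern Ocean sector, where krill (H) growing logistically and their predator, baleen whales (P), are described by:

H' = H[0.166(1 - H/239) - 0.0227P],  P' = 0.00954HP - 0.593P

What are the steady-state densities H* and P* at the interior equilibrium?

H* ≈ 62.2, P* ≈ 5.41

From dP/dt = 0 with P > 0: 0.00954H* = 0.593, so H* = 62.2.
Substitute into dH/dt = 0: 0.166(1 - 62.2/239) = 0.0227P*.
The bracket is 0.74, giving P* = 0.123/0.0227 = 5.41.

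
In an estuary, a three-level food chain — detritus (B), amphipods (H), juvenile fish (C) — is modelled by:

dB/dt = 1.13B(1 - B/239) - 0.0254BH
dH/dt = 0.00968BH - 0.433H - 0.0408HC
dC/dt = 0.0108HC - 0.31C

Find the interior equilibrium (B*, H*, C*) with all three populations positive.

B* ≈ 84.8, H* ≈ 28.7, C* ≈ 9.51

From dC/dt = 0: 0.0108H* = 0.31, so H* = 28.7.
From dB/dt = 0: 1.13(1 - B*/239) = 0.0254·28.7, giving B* = 239·(1 - 0.645) = 84.8.
From dH/dt = 0: 0.00968·84.8 - 0.433 = 0.0408C*, so C* = 0.388/0.0408 = 9.51.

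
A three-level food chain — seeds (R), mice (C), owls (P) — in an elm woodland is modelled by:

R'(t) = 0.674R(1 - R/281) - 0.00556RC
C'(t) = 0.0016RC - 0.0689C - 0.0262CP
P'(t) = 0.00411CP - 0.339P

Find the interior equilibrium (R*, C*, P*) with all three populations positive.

From dP/dt = 0: 0.00411C* = 0.339, so C* = 82.5.
From dR/dt = 0: 0.674(1 - R*/281) = 0.00556·82.5, giving R* = 281·(1 - 0.68) = 89.8.
From dC/dt = 0: 0.0016·89.8 - 0.0689 = 0.0262P*, so P* = 0.0748/0.0262 = 2.85.

R* ≈ 89.8, C* ≈ 82.5, P* ≈ 2.85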